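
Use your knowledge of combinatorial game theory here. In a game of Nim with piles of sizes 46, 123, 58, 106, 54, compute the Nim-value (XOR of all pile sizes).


We need the XOR (exclusive or) of all pile sizes.
After XOR-ing pile 1 (size 46): 0 XOR 46 = 46
After XOR-ing pile 2 (size 123): 46 XOR 123 = 85
After XOR-ing pile 3 (size 58): 85 XOR 58 = 111
After XOR-ing pile 4 (size 106): 111 XOR 106 = 5
After XOR-ing pile 5 (size 54): 5 XOR 54 = 51
The Nim-value of this position is 51.

51


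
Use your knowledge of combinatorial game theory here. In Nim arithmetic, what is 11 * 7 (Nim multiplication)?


Nim multiplication is bilinear over XOR: (u XOR v) * w = (u*w) XOR (v*w).
So we split each operand into its bit components and XOR the pairwise Nim products.
11 = 1 + 2 + 8 (as XOR of powers of 2).
7 = 1 + 2 + 4 (as XOR of powers of 2).
Using the standard Nim-product table on single bits:
  2*2 = 3,   2*4 = 8,   2*8 = 12,
  4*4 = 6,   4*8 = 11,  8*8 = 13,
and  1*x = x (identity), k*l = l*k (commutative).
Pairwise Nim products:
  1 * 1 = 1
  1 * 2 = 2
  1 * 4 = 4
  2 * 1 = 2
  2 * 2 = 3
  2 * 4 = 8
  8 * 1 = 8
  8 * 2 = 12
  8 * 4 = 11
XOR them: 1 XOR 2 XOR 4 XOR 2 XOR 3 XOR 8 XOR 8 XOR 12 XOR 11 = 1.
Result: 11 * 7 = 1 (in Nim).

1


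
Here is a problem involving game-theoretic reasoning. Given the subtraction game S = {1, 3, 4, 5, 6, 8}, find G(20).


The subtraction set is S = {1, 3, 4, 5, 6, 8}.
G(k) = mex{ G(k - s) : s in S, s <= k }. We compute iteratively: G(0) = 0.
G(1) = mex({0}) = 1
G(2) = mex({1}) = 0
G(3) = mex({0}) = 1
G(4) = mex({0, 1}) = 2
G(5) = mex({0, 1, 2}) = 3
G(6) = mex({0, 1, 3}) = 2
G(7) = mex({0, 1, 2}) = 3
G(8) = mex({0, 1, 2, 3}) = 4
G(9) = mex({1, 2, 3, 4}) = 0
G(10) = mex({0, 2, 3}) = 1
G(11) = mex({1, 2, 3, 4}) = 0
G(12) = mex({0, 2, 3, 4}) = 1
G(13) = mex({0, 1, 3, 4}) = 2
G(14) = mex({0, 1, 2, 4}) = 3
G(15) = mex({0, 1, 3}) = 2
G(16) = mex({0, 1, 2, 4}) = 3
Observe that G(9)..G(16) = 0, 1, 0, 1, 2, 3, 2, 3 repeats G(0)..G(7) = 0, 1, 0, 1, 2, 3, 2, 3.
For k >= max(S) = 8, G(k) is determined by the previous 8 values G(k-8)..G(k-1); a window of 8 consecutive values has recurred shifted by 9, so by induction G(k + 9) = G(k) for all k >= 0: the sequence is periodic from the start with period 9.
One period: G(0..8) = 0, 1, 0, 1, 2, 3, 2, 3, 4.
20 mod 9 = 2, so G(20) = G(2) = 0.

0


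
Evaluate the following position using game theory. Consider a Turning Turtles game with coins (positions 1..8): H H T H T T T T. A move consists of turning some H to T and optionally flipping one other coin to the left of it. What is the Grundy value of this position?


Coins: H H T H T T T T
Key fact: a single head at position k behaves exactly like a Nim heap of size k (turning it to T and optionally flipping a coin at j < k corresponds to moving the heap from k to j, or to 0), and heads combine as a disjunctive sum (two heads at the same place would cancel, matching j XOR j = 0). So the Nim-value is the XOR of the 1-indexed positions of the heads.
Face-up positions (1-indexed): [1, 2, 4]
XOR 0 with 1: 0 XOR 1 = 1
XOR 1 with 2: 1 XOR 2 = 3
XOR 3 with 4: 3 XOR 4 = 7
Nim-value = 7

7


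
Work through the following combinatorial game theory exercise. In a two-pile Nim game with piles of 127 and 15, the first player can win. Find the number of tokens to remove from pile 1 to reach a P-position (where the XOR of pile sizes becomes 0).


Piles: 127 and 15
Current XOR: 127 XOR 15 = 112 (non-zero, so this is an N-position).
To make the XOR zero, we need to find a move that balances the piles.
For pile 1 (size 127): target = 127 XOR 112 = 15
We reduce pile 1 from 127 to 15.
Tokens removed: 127 - 15 = 112
Verification: 15 XOR 15 = 0

112


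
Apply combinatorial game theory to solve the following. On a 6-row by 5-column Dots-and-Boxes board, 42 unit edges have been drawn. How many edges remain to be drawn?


Grid: 6 x 5 boxes, i.e. 7 rows and 6 columns of dots.
Horizontal edges: (rows + 1) * cols = 7 * 5 = 35
Vertical edges: rows * (cols + 1) = 6 * 6 = 36
Total edges: 35 + 36 = 71
Edges drawn: 42
Remaining: 71 - 42 = 29

29


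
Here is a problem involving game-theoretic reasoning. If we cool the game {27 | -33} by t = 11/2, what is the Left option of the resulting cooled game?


Original game: {27 | -33} (a switch {a | b} with a > b).
Cooling by t (for t below the temperature (a - b)/2 = 30) taxes each move by t: {a | b} cooled by t is {a - t | b + t}.
Cooling amount: t = 11/2
Cooled Left option: 27 - 11/2 = 43/2
Cooled Right option: -33 + 11/2 = -55/2
Cooled game: {43/2 | -55/2}
Left option = 43/2

43/2


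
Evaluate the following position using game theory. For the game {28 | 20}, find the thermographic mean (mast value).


Game = {28 | 20}, a switch {a | b} with numbers a > b.
Its thermograph has left wall a - t and right wall b + t, which meet at t = (a - b)/2, where both equal (a + b)/2. So the mast (mean value) is at (a + b)/2.
Mean = (28 + (20))/2 = 48/2 = 24

24


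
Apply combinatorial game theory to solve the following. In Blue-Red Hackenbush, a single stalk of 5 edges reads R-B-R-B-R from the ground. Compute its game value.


Edges (from ground): R-B-R-B-R
By Berlekamp's sign-expansion rule, a Blue-Red Hackenbush stalk has the value of the surreal number whose sign sequence is the edge sequence with B -> + and R -> -.
Sign sequence: -+-+-
Trace the sign expansion in the surreal number tree, starting from 0:
Edge 1: R (sign -) -> bounds (-inf, 0), value = -1
Edge 2: B (sign +) -> bounds (-1, 0), value = -1/2
Edge 3: R (sign -) -> bounds (-1, -1/2), value = -3/4
Edge 4: B (sign +) -> bounds (-3/4, -1/2), value = -5/8
Edge 5: R (sign -) -> bounds (-3/4, -5/8), value = -11/16
Game value = -11/16

-11/16


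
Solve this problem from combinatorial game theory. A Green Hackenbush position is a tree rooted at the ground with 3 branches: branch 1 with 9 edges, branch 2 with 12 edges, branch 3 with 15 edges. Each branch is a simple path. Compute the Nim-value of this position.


The tree has 3 branches from the ground vertex.
In Green Hackenbush, the Nim-value of a simple path of length k is k.
Branch 1: length 9, Nim-value = 9
Branch 2: length 12, Nim-value = 12
Branch 3: length 15, Nim-value = 15
Total Nim-value = XOR of all branch values:
0 XOR 9 = 9
9 XOR 12 = 5
5 XOR 15 = 10
Nim-value of the tree = 10

10


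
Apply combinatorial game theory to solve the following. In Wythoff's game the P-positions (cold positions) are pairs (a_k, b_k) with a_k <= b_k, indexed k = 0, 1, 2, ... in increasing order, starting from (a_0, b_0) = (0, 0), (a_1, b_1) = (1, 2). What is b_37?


By Wythoff's theorem, a_k = floor(k * phi) and b_k = floor(k * phi^2) = a_k + k, where phi = (1 + sqrt(5))/2 is the golden ratio.
phi = (1 + sqrt(5))/2 = 1.618034
phi^2 = phi + 1 = 2.618034
k = 37
k * phi^2 = 37 * 2.618034 = 96.867258
b_37 = floor(k * phi^2) = 96 (check: a_37 + k = 59 + 37 = 96)

96


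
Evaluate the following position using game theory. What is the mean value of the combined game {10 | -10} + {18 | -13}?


G1 = {10 | -10}, G2 = {18 | -13}
Each is a switch {a | b} with numbers a > b; its mean value is (a + b)/2, and mean value is additive over game sums: m(G1 + G2) = m(G1) + m(G2).
Mean of G1 = (10 + (-10))/2 = 0/2 = 0
Mean of G2 = (18 + (-13))/2 = 5/2 = 5/2
Mean of G1 + G2 = 0 + 5/2 = 5/2

5/2


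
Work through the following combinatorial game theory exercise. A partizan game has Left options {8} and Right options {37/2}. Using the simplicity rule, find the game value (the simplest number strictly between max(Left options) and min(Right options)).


Left options: {8}, max = 8
Right options: {37/2}, min = 37/2
All options are numbers and max(Left) < min(Right), so by the simplicity theorem the value is the simplest (earliest-born) number strictly between 8 and 37/2.
Integers 9 through 18 all lie strictly between 8 and 37/2.
Among integers, the simplest (lowest birthday = smallest |n|; 0 is born on day 0, +-n on day n) is 9.
No non-integer in the interval can be simpler: if x is a non-integer in the interval, then floor(x) or ceil(x) also lies in the interval (the interval contains an integer), and both are proper prefixes of x's sign expansion, i.e. born earlier. So the game value is 9.
Game value = 9

9


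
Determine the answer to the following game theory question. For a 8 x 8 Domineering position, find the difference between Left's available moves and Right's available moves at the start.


Board is 8 x 8 (rows x cols).
Left (vertical) placements: (rows-1) * cols = 7 * 8 = 56
Right (horizontal) placements: rows * (cols-1) = 8 * 7 = 56
Advantage = Left - Right = 56 - 56 = 0

0


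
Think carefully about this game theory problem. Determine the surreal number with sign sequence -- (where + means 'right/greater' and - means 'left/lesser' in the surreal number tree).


Sign expansion: --
Rule: track bounds (lo, hi), initially (-inf, +inf). On '+', the current value becomes lo and we move to the simplest number in (value, hi): value + 1 if hi = +inf, otherwise the midpoint (value + hi)/2. On '-', the current value becomes hi and we move to value - 1 if lo = -inf, otherwise the midpoint (lo + value)/2.
Start at 0.
Step 1: sign = -, move left. Bounds: (-inf, 0). Value = -1
Step 2: sign = -, move left. Bounds: (-inf, -1). Value = -2
The surreal number with sign expansion -- is -2.

-2


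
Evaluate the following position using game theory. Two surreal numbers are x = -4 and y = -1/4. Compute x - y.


x = -4, y = -1/4
Converting to common denominator: 4
x = -16/4, y = -1/4
x - y = -4 - -1/4 = -15/4

-15/4


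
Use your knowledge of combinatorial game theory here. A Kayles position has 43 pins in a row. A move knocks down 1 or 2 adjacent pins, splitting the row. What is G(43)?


Kayles: a move removes 1 or 2 adjacent pins from a contiguous row.
Removing pins from a row of k leaves two independent rows (a, b) with a + b = k - 1 (one pin) or a + b = k - 2 (two pins); an end removal gives a = 0.
By Sprague-Grundy, G(k) = mex{ G(a) XOR G(b) } over all these splits. G(0) = 0.
G(1): splits (0,0):0^0=0 -> mex({0}) = 1
G(2): splits (0,1):0^1=1 (0,0):0^0=0 -> mex({0, 1}) = 2
G(3): splits (0,2):0^2=2 (1,1):1^1=0 (0,1):0^1=1 -> mex({0, 1, 2}) = 3
G(4): splits (0,3):0^3=3 (1,2):1^2=3 (0,2):0^2=2 (1,1):1^1=0 -> mex({0, 2, 3}) = 1
G(5): splits (0,4):0^1=1 (1,3):1^3=2 (2,2):2^2=0 (0,3):0^3=3 (1,2):1^2=3 -> mex({0, 1, 2, 3}) = 4
G(6) = mex({0, 1, 2, 4}) = 3
G(7) = mex({0, 1, 3, 4, 5}) = 2
G(8) = mex({0, 2, 3, 5, 6}) = 1
G(9) = mex({0, 1, 2, 3, 6, 7}) = 4
G(10) = mex({0, 1, 3, 4, 5, 7}) = 2
G(11) = mex({0, 1, 2, 3, 4, 5}) = 6
G(12) = mex({0, 1, 2, 3, 5, 6, 7}) = 4
G(13) = mex({0, 2, 3, 4, 6, 7}) = 1
G(14) = mex({0, 1, 4, 5, 6, 7}) = 2
G(15) = mex({0, 1, 2, 3, 4, 5, 6}) = 7
G(16) = mex({0, 2, 3, 5, 6, 7}) = 1
G(17) = mex({0, 1, 2, 3, 5, 6, 7}) = 4
G(18) = mex({0, 1, 2, 4, 5, 6}) = 3
G(19) = mex({0, 1, 3, 4, 5, 7}) = 2
G(20) = mex({0, 2, 3, 4, 5, 6, 7}) = 1
G(21) = mex({0, 1, 2, 3, 5, 6, 7}) = 4
G(22) = mex({0, 1, 2, 3, 4, 5, 7}) = 6
G(23) = mex({0, 1, 2, 3, 4, 5, 6}) = 7
G(24) = mex({0, 1, 2, 3, 5, 6, 7}) = 4
G(25) = mex({0, 2, 3, 4, 6, 7}) = 1
G(26) = mex({0, 1, 3, 4, 5, 6, 7}) = 2
G(27) = mex({0, 1, 2, 3, 4, 5, 6, 7}) = 8
G(28) = mex({0, 1, 2, 3, 4, 6, 7, 8}) = 5
G(29) = mex({0, 1, 2, 3, 5, 6, 7, 8, 9}) = 4
G(30) = mex({0, 1, 2, 3, 4, 5, 6, 9, 10}) = 7
G(31) = mex({0, 1, 3, 4, 5, 7, 10, 11}) = 2
G(32) = mex({0, 2, 3, 4, 5, 6, 7, 9, 11}) = 1
G(33) = mex({0, 1, 2, 3, 4, 5, 6, 7, 9, 12}) = 8
G(34) = mex({0, 1, 2, 3, 4, 5, 7, 8, 11, 12}) = 6
G(35) = mex({0, 1, 2, 3, 4, 5, 6, 8, 9, 10, 11}) = 7
G(36) = mex({0, 1, 2, 3, 5, 6, 7, 9, 10}) = 4
G(37) = mex({0, 2, 3, 4, 6, 7, 9, 10, 11, 12}) = 1
G(38) = mex({0, 1, 3, 4, 5, 6, 7, 9, 10, 11, 12}) = 2
G(39) = mex({0, 1, 2, 4, 5, 6, 7, 9, 10, 12, 14}) = 3
G(40) = mex({0, 2, 3, 4, 6, 7, 11, 12, 14}) = 1
G(41) = mex({0, 1, 2, 3, 5, 6, 7, 9, 10, 11, 12}) = 4
G(42) = mex({0, 1, 2, 3, 4, 5, 6, 9, 10}) = 7
G(43) = mex({0, 1, 3, 4, 5, 7, 9, 10, 12, 15}) = 2
Therefore G(43) = 2.

2


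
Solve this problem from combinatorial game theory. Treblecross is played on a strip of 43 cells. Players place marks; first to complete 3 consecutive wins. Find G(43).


Treblecross: place X on empty cells; 3-in-a-row wins.
Playing within two cells of an existing X lets the opponent win at once, so sensible play treats the cells i-2..i+2 around each X as dead. The player left with no safe cell loses, so this is a normal-play take-away game on strips of safe cells.
Placing X at cell i (0-indexed) of a strip of k safe cells leaves independent strips of sizes max(0, i-2) and max(0, k-i-3). Hence G(k) = mex{ G(max(0,i-2)) XOR G(max(0,k-i-3)) : 0 <= i < k }, with G(0) = 0.
G(1): splits (0,0):0^0=0 -> mex({0}) = 1
G(2): splits (0,0):0^0=0 -> mex({0}) = 1
G(3): splits (0,0):0^0=0 -> mex({0}) = 1
G(4): splits (0,1):0^1=1 (0,0):0^0=0 -> mex({0, 1}) = 2
G(5): splits (0,2):0^1=1 (0,1):0^1=1 (0,0):0^0=0 -> mex({0, 1}) = 2
G(6) = mex({1}) = 0
G(7) = mex({0, 1, 2}) = 3
G(8) = mex({0, 1, 2}) = 3
G(9) = mex({0, 2}) = 1
G(10) = mex({0, 2, 3}) = 1
G(11) = mex({0, 3}) = 1
G(12) = mex({1, 3}) = 0
G(13) = mex({0, 1, 2, 3}) = 4
G(14) = mex({0, 1, 2}) = 3
G(15) = mex({0, 1, 2}) = 3
G(16) = mex({0, 1, 2, 4}) = 3
G(17) = mex({0, 1, 3, 4}) = 2
G(18) = mex({0, 1, 3, 4}) = 2
G(19) = mex({0, 1, 3, 5}) = 2
G(20) = mex({0, 1, 2, 3, 5}) = 4
G(21) = mex({0, 1, 2, 3, 5}) = 4
G(22) = mex({1, 2, 6}) = 0
G(23) = mex({0, 1, 2, 3, 4, 6}) = 5
G(24) = mex({0, 1, 2, 3, 4}) = 5
G(25) = mex({0, 1, 3, 4, 7}) = 2
G(26) = mex({0, 1, 3, 4, 5, 7}) = 2
G(27) = mex({0, 1, 3, 5}) = 2
G(28) = mex({0, 1, 2, 5}) = 3
G(29) = mex({0, 1, 2, 4, 5, 6}) = 3
G(30) = mex({1, 2, 4, 6}) = 0
G(31) = mex({0, 1, 2, 3, 4, 6}) = 5
G(32) = mex({1, 2, 3, 4, 7}) = 0
G(33) = mex({0, 3, 7}) = 1
G(34) = mex({0, 2, 3, 5, 7}) = 1
G(35) = mex({0, 2, 3, 5, 6}) = 1
G(36) = mex({0, 1, 2, 5, 6}) = 3
G(37) = mex({0, 1, 2, 4, 5, 6}) = 3
G(38) = mex({0, 1, 2, 4}) = 3
G(39) = mex({0, 1, 2, 3, 4, 7}) = 5
G(40) = mex({0, 1, 2, 3, 4, 5, 7}) = 6
G(41) = mex({0, 1, 2, 3, 5, 7}) = 4
G(42) = mex({0, 1, 2, 3, 5, 6, 7}) = 4
G(43) = mex({0, 2, 3, 5, 6}) = 1
Therefore G(43) = 1.

1


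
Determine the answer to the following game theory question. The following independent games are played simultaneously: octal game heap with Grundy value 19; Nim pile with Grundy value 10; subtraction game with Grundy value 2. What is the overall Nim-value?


By the Sprague-Grundy theorem, the Grundy value of a sum of games is the XOR of individual Grundy values.
octal game heap: Grundy value = 19. Running XOR: 0 XOR 19 = 19
Nim pile: Grundy value = 10. Running XOR: 19 XOR 10 = 25
subtraction game: Grundy value = 2. Running XOR: 25 XOR 2 = 27
The combined Grundy value is 27.

27


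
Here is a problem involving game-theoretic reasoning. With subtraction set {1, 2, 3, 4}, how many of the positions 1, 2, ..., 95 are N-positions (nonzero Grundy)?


Subtraction set S = {1, 2, 3, 4}, so G(n) = n mod 5.
G(n) = 0 when n is a multiple of 5.
Multiples of 5 in [1, 95]: 19
N-positions (nonzero Grundy) = 95 - 19 = 76

76


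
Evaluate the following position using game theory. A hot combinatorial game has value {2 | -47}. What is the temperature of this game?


The game is {2 | -47}, a switch {a | b} with numbers a > b.
Cooling {a | b} by t gives {a - t | b + t}, which stops being hot when a - t = b + t, i.e. at t = (a - b)/2. So the temperature of a switch is (a - b)/2.
Temperature = (Left option - Right option) / 2
= (2 - (-47)) / 2
= 49 / 2
= 49/2

49/2


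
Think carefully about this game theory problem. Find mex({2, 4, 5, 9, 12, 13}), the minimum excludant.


Set = {2, 4, 5, 9, 12, 13}
0 is NOT in the set. This is the mex.
mex = 0

0


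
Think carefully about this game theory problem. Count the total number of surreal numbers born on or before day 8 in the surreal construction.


Day 0: {|} = 0 is born. Count = 1.
Day n: the number of surreal numbers born by day n is 2^(n+1) - 1.
By day 0: 2^1 - 1 = 1
By day 1: 2^2 - 1 = 3
By day 2: 2^3 - 1 = 7
By day 3: 2^4 - 1 = 15
By day 4: 2^5 - 1 = 31
By day 5: 2^6 - 1 = 63
By day 6: 2^7 - 1 = 127
By day 7: 2^8 - 1 = 255
By day 8: 2^9 - 1 = 511
By day 8: 511 surreal numbers.

511


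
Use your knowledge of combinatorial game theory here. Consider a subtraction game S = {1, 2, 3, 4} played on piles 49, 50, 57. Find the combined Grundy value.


Subtraction set: {1, 2, 3, 4}
For this subtraction set, G(n) = n mod 5 (period = max + 1 = 5).
Pile 1 (size 49): G(49) = 49 mod 5 = 4
Pile 2 (size 50): G(50) = 50 mod 5 = 0
Pile 3 (size 57): G(57) = 57 mod 5 = 2
Total Grundy value = XOR of all: 4 XOR 0 XOR 2 = 6

6


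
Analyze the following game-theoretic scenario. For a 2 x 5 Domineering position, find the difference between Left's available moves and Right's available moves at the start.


Board is 2 x 5 (rows x cols).
Left (vertical) placements: (rows-1) * cols = 1 * 5 = 5
Right (horizontal) placements: rows * (cols-1) = 2 * 4 = 8
Advantage = Left - Right = 5 - 8 = -3

-3


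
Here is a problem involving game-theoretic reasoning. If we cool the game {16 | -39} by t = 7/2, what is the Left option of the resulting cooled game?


Original game: {16 | -39} (a switch {a | b} with a > b).
Cooling by t (for t below the temperature (a - b)/2 = 55/2) taxes each move by t: {a | b} cooled by t is {a - t | b + t}.
Cooling amount: t = 7/2
Cooled Left option: 16 - 7/2 = 25/2
Cooled Right option: -39 + 7/2 = -71/2
Cooled game: {25/2 | -71/2}
Left option = 25/2

25/2


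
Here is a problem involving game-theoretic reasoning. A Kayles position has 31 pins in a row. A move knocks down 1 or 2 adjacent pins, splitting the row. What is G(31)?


Kayles: a move removes 1 or 2 adjacent pins from a contiguous row.
Removing pins from a row of k leaves two independent rows (a, b) with a + b = k - 1 (one pin) or a + b = k - 2 (two pins); an end removal gives a = 0.
By Sprague-Grundy, G(k) = mex{ G(a) XOR G(b) } over all these splits. G(0) = 0.
G(1): splits (0,0):0^0=0 -> mex({0}) = 1
G(2): splits (0,1):0^1=1 (0,0):0^0=0 -> mex({0, 1}) = 2
G(3): splits (0,2):0^2=2 (1,1):1^1=0 (0,1):0^1=1 -> mex({0, 1, 2}) = 3
G(4): splits (0,3):0^3=3 (1,2):1^2=3 (0,2):0^2=2 (1,1):1^1=0 -> mex({0, 2, 3}) = 1
G(5): splits (0,4):0^1=1 (1,3):1^3=2 (2,2):2^2=0 (0,3):0^3=3 (1,2):1^2=3 -> mex({0, 1, 2, 3}) = 4
G(6) = mex({0, 1, 2, 4}) = 3
G(7) = mex({0, 1, 3, 4, 5}) = 2
G(8) = mex({0, 2, 3, 5, 6}) = 1
G(9) = mex({0, 1, 2, 3, 6, 7}) = 4
G(10) = mex({0, 1, 3, 4, 5, 7}) = 2
G(11) = mex({0, 1, 2, 3, 4, 5}) = 6
G(12) = mex({0, 1, 2, 3, 5, 6, 7}) = 4
G(13) = mex({0, 2, 3, 4, 6, 7}) = 1
G(14) = mex({0, 1, 4, 5, 6, 7}) = 2
G(15) = mex({0, 1, 2, 3, 4, 5, 6}) = 7
G(16) = mex({0, 2, 3, 5, 6, 7}) = 1
G(17) = mex({0, 1, 2, 3, 5, 6, 7}) = 4
G(18) = mex({0, 1, 2, 4, 5, 6}) = 3
G(19) = mex({0, 1, 3, 4, 5, 7}) = 2
G(20) = mex({0, 2, 3, 4, 5, 6, 7}) = 1
G(21) = mex({0, 1, 2, 3, 5, 6, 7}) = 4
G(22) = mex({0, 1, 2, 3, 4, 5, 7}) = 6
G(23) = mex({0, 1, 2, 3, 4, 5, 6}) = 7
G(24) = mex({0, 1, 2, 3, 5, 6, 7}) = 4
G(25) = mex({0, 2, 3, 4, 6, 7}) = 1
G(26) = mex({0, 1, 3, 4, 5, 6, 7}) = 2
G(27) = mex({0, 1, 2, 3, 4, 5, 6, 7}) = 8
G(28) = mex({0, 1, 2, 3, 4, 6, 7, 8}) = 5
G(29) = mex({0, 1, 2, 3, 5, 6, 7, 8, 9}) = 4
G(30) = mex({0, 1, 2, 3, 4, 5, 6, 9, 10}) = 7
G(31) = mex({0, 1, 3, 4, 5, 7, 10, 11}) = 2
Therefore G(31) = 2.

2


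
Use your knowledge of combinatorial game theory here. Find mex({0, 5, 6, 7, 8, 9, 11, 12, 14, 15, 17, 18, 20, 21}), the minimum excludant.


Set = {0, 5, 6, 7, 8, 9, 11, 12, 14, 15, 17, 18, 20, 21}
0 is in the set.
1 is NOT in the set. This is the mex.
mex = 1

1


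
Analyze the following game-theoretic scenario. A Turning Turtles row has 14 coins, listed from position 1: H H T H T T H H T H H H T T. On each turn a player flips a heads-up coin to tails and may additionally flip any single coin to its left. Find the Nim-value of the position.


Coins: H H T H T T H H T H H H T T
Key fact: a single head at position k behaves exactly like a Nim heap of size k (turning it to T and optionally flipping a coin at j < k corresponds to moving the heap from k to j, or to 0), and heads combine as a disjunctive sum (two heads at the same place would cancel, matching j XOR j = 0). So the Nim-value is the XOR of the 1-indexed positions of the heads.
Face-up positions (1-indexed): [1, 2, 4, 7, 8, 10, 11, 12]
XOR 0 with 1: 0 XOR 1 = 1
XOR 1 with 2: 1 XOR 2 = 3
XOR 3 with 4: 3 XOR 4 = 7
XOR 7 with 7: 7 XOR 7 = 0
XOR 0 with 8: 0 XOR 8 = 8
XOR 8 with 10: 8 XOR 10 = 2
XOR 2 with 11: 2 XOR 11 = 9
XOR 9 with 12: 9 XOR 12 = 5
Nim-value = 5

5


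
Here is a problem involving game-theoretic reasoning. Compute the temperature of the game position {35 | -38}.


The game is {35 | -38}, a switch {a | b} with numbers a > b.
Cooling {a | b} by t gives {a - t | b + t}, which stops being hot when a - t = b + t, i.e. at t = (a - b)/2. So the temperature of a switch is (a - b)/2.
Temperature = (Left option - Right option) / 2
= (35 - (-38)) / 2
= 73 / 2
= 73/2

73/2


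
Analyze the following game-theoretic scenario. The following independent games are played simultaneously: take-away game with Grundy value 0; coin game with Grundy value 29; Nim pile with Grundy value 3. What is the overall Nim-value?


By the Sprague-Grundy theorem, the Grundy value of a sum of games is the XOR of individual Grundy values.
take-away game: Grundy value = 0. Running XOR: 0 XOR 0 = 0
coin game: Grundy value = 29. Running XOR: 0 XOR 29 = 29
Nim pile: Grundy value = 3. Running XOR: 29 XOR 3 = 30
The combined Grundy value is 30.

30


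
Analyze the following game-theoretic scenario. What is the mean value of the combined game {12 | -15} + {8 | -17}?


G1 = {12 | -15}, G2 = {8 | -17}
Each is a switch {a | b} with numbers a > b; its mean value is (a + b)/2, and mean value is additive over game sums: m(G1 + G2) = m(G1) + m(G2).
Mean of G1 = (12 + (-15))/2 = -3/2 = -3/2
Mean of G2 = (8 + (-17))/2 = -9/2 = -9/2
Mean of G1 + G2 = -3/2 + -9/2 = -6

-6


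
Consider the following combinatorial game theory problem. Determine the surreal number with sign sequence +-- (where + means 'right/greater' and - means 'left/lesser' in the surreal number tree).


Sign expansion: +--
Rule: track bounds (lo, hi), initially (-inf, +inf). On '+', the current value becomes lo and we move to the simplest number in (value, hi): value + 1 if hi = +inf, otherwise the midpoint (value + hi)/2. On '-', the current value becomes hi and we move to value - 1 if lo = -inf, otherwise the midpoint (lo + value)/2.
Start at 0.
Step 1: sign = +, move right. Bounds: (0, +inf). Value = 1
Step 2: sign = -, move left. Bounds: (0, 1). Value = 1/2
Step 3: sign = -, move left. Bounds: (0, 1/2). Value = 1/4
The surreal number with sign expansion +-- is 1/4.

1/4


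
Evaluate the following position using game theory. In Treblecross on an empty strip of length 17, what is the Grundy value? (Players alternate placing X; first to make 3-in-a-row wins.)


Treblecross: place X on empty cells; 3-in-a-row wins.
Playing within two cells of an existing X lets the opponent win at once, so sensible play treats the cells i-2..i+2 around each X as dead. The player left with no safe cell loses, so this is a normal-play take-away game on strips of safe cells.
Placing X at cell i (0-indexed) of a strip of k safe cells leaves independent strips of sizes max(0, i-2) and max(0, k-i-3). Hence G(k) = mex{ G(max(0,i-2)) XOR G(max(0,k-i-3)) : 0 <= i < k }, with G(0) = 0.
G(1): splits (0,0):0^0=0 -> mex({0}) = 1
G(2): splits (0,0):0^0=0 -> mex({0}) = 1
G(3): splits (0,0):0^0=0 -> mex({0}) = 1
G(4): splits (0,1):0^1=1 (0,0):0^0=0 -> mex({0, 1}) = 2
G(5): splits (0,2):0^1=1 (0,1):0^1=1 (0,0):0^0=0 -> mex({0, 1}) = 2
G(6) = mex({1}) = 0
G(7) = mex({0, 1, 2}) = 3
G(8) = mex({0, 1, 2}) = 3
G(9) = mex({0, 2}) = 1
G(10) = mex({0, 2, 3}) = 1
G(11) = mex({0, 3}) = 1
G(12) = mex({1, 3}) = 0
G(13) = mex({0, 1, 2, 3}) = 4
G(14) = mex({0, 1, 2}) = 3
G(15) = mex({0, 1, 2}) = 3
G(16) = mex({0, 1, 2, 4}) = 3
G(17) = mex({0, 1, 3, 4}) = 2
Therefore G(17) = 2.

2


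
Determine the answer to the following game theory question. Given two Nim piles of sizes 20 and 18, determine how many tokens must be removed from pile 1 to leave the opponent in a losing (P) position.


Piles: 20 and 18
Current XOR: 20 XOR 18 = 6 (non-zero, so this is an N-position).
To make the XOR zero, we need to find a move that balances the piles.
For pile 1 (size 20): target = 20 XOR 6 = 18
We reduce pile 1 from 20 to 18.
Tokens removed: 20 - 18 = 2
Verification: 18 XOR 18 = 0

2


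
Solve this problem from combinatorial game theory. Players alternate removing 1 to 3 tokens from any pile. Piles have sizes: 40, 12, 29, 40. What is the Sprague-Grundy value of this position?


Subtraction set: {1, 2, 3}
For this subtraction set, G(n) = n mod 4 (period = max + 1 = 4).
Pile 1 (size 40): G(40) = 40 mod 4 = 0
Pile 2 (size 12): G(12) = 12 mod 4 = 0
Pile 3 (size 29): G(29) = 29 mod 4 = 1
Pile 4 (size 40): G(40) = 40 mod 4 = 0
Total Grundy value = XOR of all: 0 XOR 0 XOR 1 XOR 0 = 1

1


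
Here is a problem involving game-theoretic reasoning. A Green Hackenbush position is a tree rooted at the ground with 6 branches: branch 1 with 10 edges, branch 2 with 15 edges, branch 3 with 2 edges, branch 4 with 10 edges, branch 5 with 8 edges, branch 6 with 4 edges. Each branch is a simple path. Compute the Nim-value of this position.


The tree has 6 branches from the ground vertex.
In Green Hackenbush, the Nim-value of a simple path of length k is k.
Branch 1: length 10, Nim-value = 10
Branch 2: length 15, Nim-value = 15
Branch 3: length 2, Nim-value = 2
Branch 4: length 10, Nim-value = 10
Branch 5: length 8, Nim-value = 8
Branch 6: length 4, Nim-value = 4
Total Nim-value = XOR of all branch values:
0 XOR 10 = 10
10 XOR 15 = 5
5 XOR 2 = 7
7 XOR 10 = 13
13 XOR 8 = 5
5 XOR 4 = 1
Nim-value of the tree = 1

1


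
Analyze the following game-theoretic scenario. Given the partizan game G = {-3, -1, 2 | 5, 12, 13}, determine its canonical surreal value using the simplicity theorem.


Left options: {-3, -1, 2}, max = 2
Right options: {5, 12, 13}, min = 5
All options are numbers and max(Left) < min(Right), so by the simplicity theorem the value is the simplest (earliest-born) number strictly between 2 and 5.
Integers 3 through 4 all lie strictly between 2 and 5.
Among integers, the simplest (lowest birthday = smallest |n|; 0 is born on day 0, +-n on day n) is 3.
No non-integer in the interval can be simpler: if x is a non-integer in the interval, then floor(x) or ceil(x) also lies in the interval (the interval contains an integer), and both are proper prefixes of x's sign expansion, i.e. born earlier. So the game value is 3.
Game value = 3

3


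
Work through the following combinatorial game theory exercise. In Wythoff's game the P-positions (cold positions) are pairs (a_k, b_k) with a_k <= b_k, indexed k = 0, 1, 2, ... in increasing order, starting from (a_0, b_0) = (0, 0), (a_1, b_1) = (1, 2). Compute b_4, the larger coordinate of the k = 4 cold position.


By Wythoff's theorem, a_k = floor(k * phi) and b_k = floor(k * phi^2) = a_k + k, where phi = (1 + sqrt(5))/2 is the golden ratio.
phi = (1 + sqrt(5))/2 = 1.618034
phi^2 = phi + 1 = 2.618034
k = 4
k * phi^2 = 4 * 2.618034 = 10.472136
b_4 = floor(k * phi^2) = 10 (check: a_4 + k = 6 + 4 = 10)

10


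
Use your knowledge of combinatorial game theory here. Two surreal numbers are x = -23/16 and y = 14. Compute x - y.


x = -23/16, y = 14
Converting to common denominator: 16
x = -23/16, y = 224/16
x - y = -23/16 - 14 = -247/16

-247/16


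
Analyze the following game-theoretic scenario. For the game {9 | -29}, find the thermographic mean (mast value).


Game = {9 | -29}, a switch {a | b} with numbers a > b.
Its thermograph has left wall a - t and right wall b + t, which meet at t = (a - b)/2, where both equal (a + b)/2. So the mast (mean value) is at (a + b)/2.
Mean = (9 + (-29))/2 = -20/2 = -10

-10


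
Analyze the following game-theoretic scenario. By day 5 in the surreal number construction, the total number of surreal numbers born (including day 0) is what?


Day 0: {|} = 0 is born. Count = 1.
Day n: the number of surreal numbers born by day n is 2^(n+1) - 1.
By day 0: 2^1 - 1 = 1
By day 1: 2^2 - 1 = 3
By day 2: 2^3 - 1 = 7
By day 3: 2^4 - 1 = 15
By day 4: 2^5 - 1 = 31
By day 5: 2^6 - 1 = 63
By day 5: 63 surreal numbers.

63


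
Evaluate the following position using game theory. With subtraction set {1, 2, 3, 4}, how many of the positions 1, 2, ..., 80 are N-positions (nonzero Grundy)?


Subtraction set S = {1, 2, 3, 4}, so G(n) = n mod 5.
G(n) = 0 when n is a multiple of 5.
Multiples of 5 in [1, 80]: 16
N-positions (nonzero Grundy) = 80 - 16 = 64

64


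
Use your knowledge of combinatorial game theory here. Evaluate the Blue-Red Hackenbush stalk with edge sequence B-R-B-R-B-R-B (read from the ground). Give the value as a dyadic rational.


Edges (from ground): B-R-B-R-B-R-B
By Berlekamp's sign-expansion rule, a Blue-Red Hackenbush stalk has the value of the surreal number whose sign sequence is the edge sequence with B -> + and R -> -.
Sign sequence: +-+-+-+
Trace the sign expansion in the surreal number tree, starting from 0:
Edge 1: B (sign +) -> bounds (0, +inf), value = 1
Edge 2: R (sign -) -> bounds (0, 1), value = 1/2
Edge 3: B (sign +) -> bounds (1/2, 1), value = 3/4
Edge 4: R (sign -) -> bounds (1/2, 3/4), value = 5/8
Edge 5: B (sign +) -> bounds (5/8, 3/4), value = 11/16
Edge 6: R (sign -) -> bounds (5/8, 11/16), value = 21/32
Edge 7: B (sign +) -> bounds (21/32, 11/16), value = 43/64
Game value = 43/64

43/64


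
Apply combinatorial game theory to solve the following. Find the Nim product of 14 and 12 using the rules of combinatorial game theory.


Nim multiplication is bilinear over XOR: (u XOR v) * w = (u*w) XOR (v*w).
So we split each operand into its bit components and XOR the pairwise Nim products.
14 = 2 + 4 + 8 (as XOR of powers of 2).
12 = 4 + 8 (as XOR of powers of 2).
Using the standard Nim-product table on single bits:
  2*2 = 3,   2*4 = 8,   2*8 = 12,
  4*4 = 6,   4*8 = 11,  8*8 = 13,
and  1*x = x (identity), k*l = l*k (commutative).
Pairwise Nim products:
  2 * 4 = 8
  2 * 8 = 12
  4 * 4 = 6
  4 * 8 = 11
  8 * 4 = 11
  8 * 8 = 13
XOR them: 8 XOR 12 XOR 6 XOR 11 XOR 11 XOR 13 = 15.
Result: 14 * 12 = 15 (in Nim).

15


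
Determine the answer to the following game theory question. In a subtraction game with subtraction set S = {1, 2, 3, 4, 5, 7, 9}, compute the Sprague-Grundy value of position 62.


The subtraction set is S = {1, 2, 3, 4, 5, 7, 9}.
G(k) = mex{ G(k - s) : s in S, s <= k }. We compute iteratively: G(0) = 0.
G(1) = mex({0}) = 1
G(2) = mex({0, 1}) = 2
G(3) = mex({0, 1, 2}) = 3
G(4) = mex({0, 1, 2, 3}) = 4
G(5) = mex({0, 1, 2, 3, 4}) = 5
G(6) = mex({1, 2, 3, 4, 5}) = 0
G(7) = mex({0, 2, 3, 4, 5}) = 1
G(8) = mex({0, 1, 3, 4, 5}) = 2
G(9) = mex({0, 1, 2, 4, 5}) = 3
G(10) = mex({0, 1, 2, 3, 5}) = 4
G(11) = mex({0, 1, 2, 3, 4}) = 5
G(12) = mex({1, 2, 3, 4, 5}) = 0
G(13) = mex({0, 2, 3, 4, 5}) = 1
G(14) = mex({0, 1, 3, 4, 5}) = 2
Observe that G(6)..G(14) = 0, 1, 2, 3, 4, 5, 0, 1, 2 repeats G(0)..G(8) = 0, 1, 2, 3, 4, 5, 0, 1, 2.
For k >= max(S) = 9, G(k) is determined by the previous 9 values G(k-9)..G(k-1); a window of 9 consecutive values has recurred shifted by 6, so by induction G(k + 6) = G(k) for all k >= 0: the sequence is periodic from the start with period 6.
One period: G(0..5) = 0, 1, 2, 3, 4, 5.
62 mod 6 = 2, so G(62) = G(2) = 2.

2


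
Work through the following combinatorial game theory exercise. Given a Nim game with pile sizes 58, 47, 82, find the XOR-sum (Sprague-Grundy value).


We need the XOR (exclusive or) of all pile sizes.
After XOR-ing pile 1 (size 58): 0 XOR 58 = 58
After XOR-ing pile 2 (size 47): 58 XOR 47 = 21
After XOR-ing pile 3 (size 82): 21 XOR 82 = 71
The Nim-value of this position is 71.

71


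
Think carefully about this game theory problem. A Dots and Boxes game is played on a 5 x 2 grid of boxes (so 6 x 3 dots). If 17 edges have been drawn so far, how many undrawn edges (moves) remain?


Grid: 5 x 2 boxes, i.e. 6 rows and 3 columns of dots.
Horizontal edges: (rows + 1) * cols = 6 * 2 = 12
Vertical edges: rows * (cols + 1) = 5 * 3 = 15
Total edges: 12 + 15 = 27
Edges drawn: 17
Remaining: 27 - 17 = 10

10


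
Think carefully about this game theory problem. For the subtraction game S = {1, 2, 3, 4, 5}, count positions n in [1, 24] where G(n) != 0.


Subtraction set S = {1, 2, 3, 4, 5}, so G(n) = n mod 6.
G(n) = 0 when n is a multiple of 6.
Multiples of 6 in [1, 24]: 4
N-positions (nonzero Grundy) = 24 - 4 = 20

20


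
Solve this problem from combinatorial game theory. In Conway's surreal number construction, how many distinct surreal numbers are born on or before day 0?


Day 0: {|} = 0 is born. Count = 1.
Day n: the number of surreal numbers born by day n is 2^(n+1) - 1.
By day 0: 2^1 - 1 = 1
By day 0: 1 surreal numbers.

1


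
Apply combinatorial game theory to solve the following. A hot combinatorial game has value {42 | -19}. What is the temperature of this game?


The game is {42 | -19}, a switch {a | b} with numbers a > b.
Cooling {a | b} by t gives {a - t | b + t}, which stops being hot when a - t = b + t, i.e. at t = (a - b)/2. So the temperature of a switch is (a - b)/2.
Temperature = (Left option - Right option) / 2
= (42 - (-19)) / 2
= 61 / 2
= 61/2

61/2


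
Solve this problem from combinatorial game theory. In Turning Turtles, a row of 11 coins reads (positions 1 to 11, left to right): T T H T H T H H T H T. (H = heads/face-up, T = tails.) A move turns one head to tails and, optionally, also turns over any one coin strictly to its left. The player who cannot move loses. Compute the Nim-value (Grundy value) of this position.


Coins: T T H T H T H H T H T
Key fact: a single head at position k behaves exactly like a Nim heap of size k (turning it to T and optionally flipping a coin at j < k corresponds to moving the heap from k to j, or to 0), and heads combine as a disjunctive sum (two heads at the same place would cancel, matching j XOR j = 0). So the Nim-value is the XOR of the 1-indexed positions of the heads.
Face-up positions (1-indexed): [3, 5, 7, 8, 10]
XOR 0 with 3: 0 XOR 3 = 3
XOR 3 with 5: 3 XOR 5 = 6
XOR 6 with 7: 6 XOR 7 = 1
XOR 1 with 8: 1 XOR 8 = 9
XOR 9 with 10: 9 XOR 10 = 3
Nim-value = 3

3


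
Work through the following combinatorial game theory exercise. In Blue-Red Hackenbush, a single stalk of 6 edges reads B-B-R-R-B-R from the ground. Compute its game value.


Edges (from ground): B-B-R-R-B-R
By Berlekamp's sign-expansion rule, a Blue-Red Hackenbush stalk has the value of the surreal number whose sign sequence is the edge sequence with B -> + and R -> -.
Sign sequence: ++--+-
Trace the sign expansion in the surreal number tree, starting from 0:
Edge 1: B (sign +) -> bounds (0, +inf), value = 1
Edge 2: B (sign +) -> bounds (1, +inf), value = 2
Edge 3: R (sign -) -> bounds (1, 2), value = 3/2
Edge 4: R (sign -) -> bounds (1, 3/2), value = 5/4
Edge 5: B (sign +) -> bounds (5/4, 3/2), value = 11/8
Edge 6: R (sign -) -> bounds (5/4, 11/8), value = 21/16
Game value = 21/16

21/16


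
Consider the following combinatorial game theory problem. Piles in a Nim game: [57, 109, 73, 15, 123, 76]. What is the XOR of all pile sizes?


We need the XOR (exclusive or) of all pile sizes.
After XOR-ing pile 1 (size 57): 0 XOR 57 = 57
After XOR-ing pile 2 (size 109): 57 XOR 109 = 84
After XOR-ing pile 3 (size 73): 84 XOR 73 = 29
After XOR-ing pile 4 (size 15): 29 XOR 15 = 18
After XOR-ing pile 5 (size 123): 18 XOR 123 = 105
After XOR-ing pile 6 (size 76): 105 XOR 76 = 37
The Nim-value of this position is 37.

37


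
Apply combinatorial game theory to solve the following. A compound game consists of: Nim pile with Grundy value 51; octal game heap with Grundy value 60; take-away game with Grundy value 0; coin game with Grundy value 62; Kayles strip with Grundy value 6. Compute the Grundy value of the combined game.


By the Sprague-Grundy theorem, the Grundy value of a sum of games is the XOR of individual Grundy values.
Nim pile: Grundy value = 51. Running XOR: 0 XOR 51 = 51
octal game heap: Grundy value = 60. Running XOR: 51 XOR 60 = 15
take-away game: Grundy value = 0. Running XOR: 15 XOR 0 = 15
coin game: Grundy value = 62. Running XOR: 15 XOR 62 = 49
Kayles strip: Grundy value = 6. Running XOR: 49 XOR 6 = 55
The combined Grundy value is 55.

55


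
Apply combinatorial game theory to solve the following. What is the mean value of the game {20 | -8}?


Game = {20 | -8}, a switch {a | b} with numbers a > b.
Its thermograph has left wall a - t and right wall b + t, which meet at t = (a - b)/2, where both equal (a + b)/2. So the mast (mean value) is at (a + b)/2.
Mean = (20 + (-8))/2 = 12/2 = 6

6


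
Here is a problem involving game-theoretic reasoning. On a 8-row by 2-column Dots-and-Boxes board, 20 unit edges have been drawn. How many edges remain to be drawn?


Grid: 8 x 2 boxes, i.e. 9 rows and 3 columns of dots.
Horizontal edges: (rows + 1) * cols = 9 * 2 = 18
Vertical edges: rows * (cols + 1) = 8 * 3 = 24
Total edges: 18 + 24 = 42
Edges drawn: 20
Remaining: 42 - 20 = 22

22


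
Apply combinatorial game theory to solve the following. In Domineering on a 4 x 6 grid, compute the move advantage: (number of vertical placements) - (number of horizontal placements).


Board is 4 x 6 (rows x cols).
Left (vertical) placements: (rows-1) * cols = 3 * 6 = 18
Right (horizontal) placements: rows * (cols-1) = 4 * 5 = 20
Advantage = Left - Right = 18 - 20 = -2

-2


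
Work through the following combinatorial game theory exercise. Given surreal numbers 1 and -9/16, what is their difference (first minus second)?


x = 1, y = -9/16
Converting to common denominator: 16
x = 16/16, y = -9/16
x - y = 1 - -9/16 = 25/16

25/16


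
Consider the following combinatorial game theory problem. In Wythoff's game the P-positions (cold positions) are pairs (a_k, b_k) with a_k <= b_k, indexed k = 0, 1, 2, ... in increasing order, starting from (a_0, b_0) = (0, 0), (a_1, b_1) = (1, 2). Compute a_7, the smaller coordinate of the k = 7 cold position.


By Wythoff's theorem, a_k = floor(k * phi) and b_k = floor(k * phi^2) = a_k + k, where phi = (1 + sqrt(5))/2 is the golden ratio.
phi = (1 + sqrt(5))/2 = 1.618034
k = 7
k * phi = 7 * 1.618034 = 11.326238
a_7 = floor(k * phi) = 11

11


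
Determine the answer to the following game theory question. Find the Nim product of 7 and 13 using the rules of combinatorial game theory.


Nim multiplication is bilinear over XOR: (u XOR v) * w = (u*w) XOR (v*w).
So we split each operand into its bit components and XOR the pairwise Nim products.
7 = 1 + 2 + 4 (as XOR of powers of 2).
13 = 1 + 4 + 8 (as XOR of powers of 2).
Using the standard Nim-product table on single bits:
  2*2 = 3,   2*4 = 8,   2*8 = 12,
  4*4 = 6,   4*8 = 11,  8*8 = 13,
and  1*x = x (identity), k*l = l*k (commutative).
Pairwise Nim products:
  1 * 1 = 1
  1 * 4 = 4
  1 * 8 = 8
  2 * 1 = 2
  2 * 4 = 8
  2 * 8 = 12
  4 * 1 = 4
  4 * 4 = 6
  4 * 8 = 11
XOR them: 1 XOR 4 XOR 8 XOR 2 XOR 8 XOR 12 XOR 4 XOR 6 XOR 11 = 2.
Result: 7 * 13 = 2 (in Nim).

2


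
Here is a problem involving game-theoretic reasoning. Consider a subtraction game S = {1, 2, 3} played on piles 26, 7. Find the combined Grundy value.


Subtraction set: {1, 2, 3}
For this subtraction set, G(n) = n mod 4 (period = max + 1 = 4).
Pile 1 (size 26): G(26) = 26 mod 4 = 2
Pile 2 (size 7): G(7) = 7 mod 4 = 3
Total Grundy value = XOR of all: 2 XOR 3 = 1

1


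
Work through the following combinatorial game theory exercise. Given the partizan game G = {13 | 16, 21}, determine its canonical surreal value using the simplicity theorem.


Left options: {13}, max = 13
Right options: {16, 21}, min = 16
All options are numbers and max(Left) < min(Right), so by the simplicity theorem the value is the simplest (earliest-born) number strictly between 13 and 16.
Integers 14 through 15 all lie strictly between 13 and 16.
Among integers, the simplest (lowest birthday = smallest |n|; 0 is born on day 0, +-n on day n) is 14.
No non-integer in the interval can be simpler: if x is a non-integer in the interval, then floor(x) or ceil(x) also lies in the interval (the interval contains an integer), and both are proper prefixes of x's sign expansion, i.e. born earlier. So the game value is 14.
Game value = 14

14
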